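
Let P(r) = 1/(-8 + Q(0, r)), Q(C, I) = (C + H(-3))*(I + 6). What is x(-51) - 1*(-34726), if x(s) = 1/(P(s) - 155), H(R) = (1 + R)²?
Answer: 1011950178/29141 ≈ 34726.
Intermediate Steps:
Q(C, I) = (4 + C)*(6 + I) (Q(C, I) = (C + (1 - 3)²)*(I + 6) = (C + (-2)²)*(6 + I) = (C + 4)*(6 + I) = (4 + C)*(6 + I))
P(r) = 1/(16 + 4*r) (P(r) = 1/(-8 + (24 + 4*r + 6*0 + 0*r)) = 1/(-8 + (24 + 4*r + 0 + 0)) = 1/(-8 + (24 + 4*r)) = 1/(16 + 4*r))
x(s) = 1/(-155 + 1/(4*(4 + s))) (x(s) = 1/(1/(4*(4 + s)) - 155) = 1/(-155 + 1/(4*(4 + s))))
x(-51) - 1*(-34726) = 4*(-4 - 1*(-51))/(2479 + 620*(-51)) - 1*(-34726) = 4*(-4 + 51)/(2479 - 31620) + 34726 = 4*47/(-29141) + 34726 = 4*(-1/29141)*47 + 34726 = -188/29141 + 34726 = 1011950178/29141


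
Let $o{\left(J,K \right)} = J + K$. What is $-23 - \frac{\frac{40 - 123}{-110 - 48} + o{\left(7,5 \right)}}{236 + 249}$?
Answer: $- \frac{1764469}{76630} \approx -23.026$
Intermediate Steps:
$-23 - \frac{\frac{40 - 123}{-110 - 48} + o{\left(7,5 \right)}}{236 + 249} = -23 - \frac{\frac{40 - 123}{-110 - 48} + \left(7 + 5\right)}{236 + 249} = -23 - \frac{- \frac{83}{-158} + 12}{485} = -23 - \left(\left(-83\right) \left(- \frac{1}{158}\right) + 12\right) \frac{1}{485} = -23 - \left(\frac{83}{158} + 12\right) \frac{1}{485} = -23 - \frac{1979}{158} \cdot \frac{1}{485} = -23 - \frac{1979}{76630} = - \frac{1764469}{76630}$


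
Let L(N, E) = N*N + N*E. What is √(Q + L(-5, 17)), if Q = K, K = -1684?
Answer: 4*I*√109 ≈ 41.761*I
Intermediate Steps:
L(N, E) = N² + E*N
Q = -1684
√(Q + L(-5, 17)) = √(-1684 - 5*(17 - 5)) = √(-1684 - 5*12) = √(-1684 - 60) = √(-1744) = 4*I*√109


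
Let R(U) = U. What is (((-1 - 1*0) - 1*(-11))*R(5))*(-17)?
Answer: -850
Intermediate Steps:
(((-1 - 1*0) - 1*(-11))*R(5))*(-17) = (((-1 - 1*0) - 1*(-11))*5)*(-17) = (((-1 + 0) + 11)*5)*(-17) = ((-1 + 11)*5)*(-17) = (10*5)*(-17) = 50*(-17) = -850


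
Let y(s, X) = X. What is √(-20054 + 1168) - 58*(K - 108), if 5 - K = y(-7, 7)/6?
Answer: 18125/3 + I*√18886 ≈ 6041.7 + 137.43*I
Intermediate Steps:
K = 23/6 (K = 5 - 7/6 = 23/6 ≈ 3.8333)
√(-20054 + 1168) - 58*(K - 108) = √(-20054 + 1168) - 58*(23/6 - 108) = √(-18886) - 58*(-625)/6 = I*√18886 - 1*(-18125/3) = I*√18886 + 18125/3 = 18125/3 + I*√18886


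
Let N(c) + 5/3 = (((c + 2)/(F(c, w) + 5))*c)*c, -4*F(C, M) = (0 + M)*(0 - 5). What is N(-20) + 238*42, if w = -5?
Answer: 47263/3 ≈ 15754.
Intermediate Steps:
F(C, M) = 5*M/4 (F(C, M) = -(0 + M)*(0 - 5)/4 = -M*(-5)/4 = -(-5)*M/4 = 5*M/4)
N(c) = -5/3 + c²*(-8/5 - 4*c/5) (N(c) = -5/3 + (((c + 2)/((5/4)*(-5) + 5))*c)*c = -5/3 + (((2 + c)/(-25/4 + 5))*c)*c = -5/3 + (((2 + c)/(-5/4))*c)*c = -5/3 + (((2 + c)*(-⅘))*c)*c = -5/3 + ((-8/5 - 4*c/5)*c)*c = -5/3 + (c*(-8/5 - 4*c/5))*c = -5/3 + c²*(-8/5 - 4*c/5))
N(-20) + 238*42 = (-5/3 - 8/5*(-20)² - ⅘*(-20)³) + 238*42 = (-5/3 - 8/5*400 - ⅘*(-8000)) + 9996 = (-5/3 - 640 + 6400) + 9996 = 17275/3 + 9996 = 47263/3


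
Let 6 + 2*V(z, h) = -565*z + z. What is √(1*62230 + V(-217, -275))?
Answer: √123421 ≈ 351.31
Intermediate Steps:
V(z, h) = -3 - 282*z (V(z, h) = -3 + (-565*z + z)/2 = -3 + (-564*z)/2 = -3 - 282*z)
√(1*62230 + V(-217, -275)) = √(1*62230 + (-3 - 282*(-217))) = √(62230 + (-3 + 61194)) = √(62230 + 61191) = √123421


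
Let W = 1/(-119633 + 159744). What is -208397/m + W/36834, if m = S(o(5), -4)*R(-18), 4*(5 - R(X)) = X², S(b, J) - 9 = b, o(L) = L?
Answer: 21992560748353/112286091624 ≈ 195.86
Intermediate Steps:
W = 1/40111 ≈ 2.4931e-5
S(b, J) = 9 + b
R(X) = 5 - X²/4
m = -1064 (m = (9 + 5)*(5 - ¼*(-18)²) = 14*(5 - ¼*324) = 14*(5 - 81) = 14*(-76) = -1064)
-208397/m + W/36834 = -208397/(-1064) + (1/40111)/36834 = -208397*(-1/1064) + (1/40111)*(1/36834) = 29771/152 + 1/1477448574 = 21992560748353/112286091624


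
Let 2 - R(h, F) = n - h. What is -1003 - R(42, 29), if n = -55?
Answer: -1102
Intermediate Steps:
R(h, F) = 57 + h (R(h, F) = 2 - (-55 - h) = 2 + (55 + h) = 57 + h)
-1003 - R(42, 29) = -1003 - (57 + 42) = -1003 - 1*99 = -1003 - 99 = -1102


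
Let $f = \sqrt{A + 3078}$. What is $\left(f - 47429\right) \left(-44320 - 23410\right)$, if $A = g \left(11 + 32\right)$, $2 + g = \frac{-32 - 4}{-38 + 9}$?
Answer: $3212366170 - \frac{135460 \sqrt{640291}}{29} \approx 3.2086 \cdot 10^{9}$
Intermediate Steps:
$g = - \frac{22}{29}$ ($g = -2 + \frac{-32 - 4}{-38 + 9} = -2 - \frac{36}{-29} = -2 - - \frac{36}{29} = -2 + \frac{36}{29} = - \frac{22}{29} \approx -0.75862$)
$A = - \frac{946}{29}$ ($A = - \frac{22 \left(11 + 32\right)}{29} = \left(- \frac{22}{29}\right) 43 = - \frac{946}{29} \approx -32.621$)
$f = \frac{2 \sqrt{640291}}{29}$ ($f = \sqrt{- \frac{946}{29} + 3078} = \sqrt{\frac{88316}{29}} = \frac{2 \sqrt{640291}}{29} \approx 55.185$)
$\left(f - 47429\right) \left(-44320 - 23410\right) = \left(\frac{2 \sqrt{640291}}{29} - 47429\right) \left(-44320 - 23410\right) = \left(-47429 + \frac{2 \sqrt{640291}}{29}\right) \left(-67730\right) = 3212366170 - \frac{135460 \sqrt{640291}}{29}$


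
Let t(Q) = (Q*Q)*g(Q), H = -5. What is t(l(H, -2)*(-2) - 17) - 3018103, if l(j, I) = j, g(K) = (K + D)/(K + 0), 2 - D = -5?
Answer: -3018103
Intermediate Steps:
D = 7 (D = 2 - 1*(-5) = 2 + 5 = 7)
g(K) = (7 + K)/K (g(K) = (K + 7)/(K + 0) = (7 + K)/K)
t(Q) = Q*(7 + Q) (t(Q) = (Q*Q)*((7 + Q)/Q) = Q**2*((7 + Q)/Q) = Q*(7 + Q))
t(l(H, -2)*(-2) - 17) - 3018103 = (-5*(-2) - 17)*(7 + (-5*(-2) - 17)) - 3018103 = (10 - 17)*(7 + (10 - 17)) - 3018103 = -7*(7 - 7) - 3018103 = -7*0 - 3018103 = 0 - 3018103 = -3018103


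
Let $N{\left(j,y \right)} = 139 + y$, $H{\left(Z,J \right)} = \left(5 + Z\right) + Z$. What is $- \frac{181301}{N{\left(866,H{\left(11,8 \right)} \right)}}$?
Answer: $- \frac{181301}{166} \approx -1092.2$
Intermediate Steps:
$H{\left(Z,J \right)} = 5 + 2 Z$
$- \frac{181301}{N{\left(866,H{\left(11,8 \right)} \right)}} = - \frac{181301}{139 + \left(5 + 2 \cdot 11\right)} = - \frac{181301}{139 + \left(5 + 22\right)} = - \frac{181301}{139 + 27} = - \frac{181301}{166}$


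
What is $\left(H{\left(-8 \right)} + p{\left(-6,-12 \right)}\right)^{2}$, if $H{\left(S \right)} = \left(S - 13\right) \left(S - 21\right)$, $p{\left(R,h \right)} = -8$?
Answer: $361201$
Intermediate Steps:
$H{\left(S \right)} = \left(-21 + S\right) \left(-13 + S\right)$ ($H{\left(S \right)} = \left(-13 + S\right) \left(-21 + S\right) = \left(-21 + S\right) \left(-13 + S\right)$)
$\left(H{\left(-8 \right)} + p{\left(-6,-12 \right)}\right)^{2} = \left(\left(273 + \left(-8\right)^{2} - -272\right) - 8\right)^{2} = \left(\left(273 + 64 + 272\right) - 8\right)^{2} = \left(609 - 8\right)^{2} = 601^{2} = 361201$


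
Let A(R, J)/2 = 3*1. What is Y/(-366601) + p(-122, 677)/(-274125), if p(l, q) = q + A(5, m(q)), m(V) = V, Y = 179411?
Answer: -49431428858/100494499125 ≈ -0.49188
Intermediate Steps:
A(R, J) = 6 (A(R, J) = 2*(3*1) = 2*3 = 6)
p(l, q) = 6 + q (p(l, q) = q + 6 = 6 + q)
Y/(-366601) + p(-122, 677)/(-274125) = 179411/(-366601) + (6 + 677)/(-274125) = 179411*(-1/366601) + 683*(-1/274125) = -179411/366601 - 683/274125 = -49431428858/100494499125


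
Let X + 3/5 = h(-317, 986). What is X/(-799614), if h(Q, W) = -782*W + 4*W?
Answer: 3835543/3998070 ≈ 0.95935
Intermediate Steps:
h(Q, W) = -778*W
X = -3835543/5 (X = -⅗ - 778*986 = -⅗ - 767108 = -3835543/5 ≈ -7.6711e+5)
X/(-799614) = -3835543/5/(-799614) = -3835543/5*(-1/799614) = 3835543/3998070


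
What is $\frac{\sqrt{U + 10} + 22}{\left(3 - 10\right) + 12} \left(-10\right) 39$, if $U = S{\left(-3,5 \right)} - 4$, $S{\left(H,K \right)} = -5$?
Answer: $-1794$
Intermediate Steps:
$U = -9$ ($U = -5 - 4 = -9$)
$\frac{\sqrt{U + 10} + 22}{\left(3 - 10\right) + 12} \left(-10\right) 39 = \frac{\sqrt{-9 + 10} + 22}{\left(3 - 10\right) + 12} \left(-10\right) 39 = \frac{\sqrt{1} + 22}{\left(3 - 10\right) + 12} \left(-10\right) 39 = \frac{1 + 22}{-7 + 12} \left(-10\right) 39 = \frac{23}{5} \left(-10\right) 39 = \left(-46\right) 39 = -1794$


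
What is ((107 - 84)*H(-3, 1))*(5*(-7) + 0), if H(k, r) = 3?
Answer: -2415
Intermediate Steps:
((107 - 84)*H(-3, 1))*(5*(-7) + 0) = ((107 - 84)*3)*(5*(-7) + 0) = (23*3)*(-35 + 0) = 69*(-35) = -2415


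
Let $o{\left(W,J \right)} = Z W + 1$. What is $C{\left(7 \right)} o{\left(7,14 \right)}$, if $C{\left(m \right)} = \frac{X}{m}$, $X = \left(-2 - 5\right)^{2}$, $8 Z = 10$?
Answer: $\frac{273}{4} \approx 68.25$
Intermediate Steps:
$Z = \frac{5}{4}$ ($Z = \frac{1}{8} \cdot 10 = \frac{5}{4} \approx 1.25$)
$X = 49$ ($X = \left(-7\right)^{2} = 49$)
$o{\left(W,J \right)} = 1 + \frac{5 W}{4}$ ($o{\left(W,J \right)} = \frac{5 W}{4} + 1 = 1 + \frac{5 W}{4}$)
$C{\left(m \right)} = \frac{49}{m}$
$C{\left(7 \right)} o{\left(7,14 \right)} = \frac{49}{7} \left(1 + \frac{5}{4} \cdot 7\right) = 49 \cdot \frac{1}{7} \left(1 + \frac{35}{4}\right) = 7 \cdot \frac{39}{4} = \frac{273}{4}$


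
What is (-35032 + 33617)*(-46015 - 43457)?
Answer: 126602880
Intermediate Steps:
(-35032 + 33617)*(-46015 - 43457) = -1415*(-89472) = 126602880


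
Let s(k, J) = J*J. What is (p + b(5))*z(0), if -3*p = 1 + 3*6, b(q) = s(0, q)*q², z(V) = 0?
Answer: 0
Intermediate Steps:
s(k, J) = J²
b(q) = q⁴ (b(q) = q²*q² = q⁴)
p = -19/3 (p = -(1 + 3*6)/3 = -(1 + 18)/3 = -⅓*19 = -19/3 ≈ -6.3333)
(p + b(5))*z(0) = (-19/3 + 5⁴)*0 = (-19/3 + 625)*0 = (1856/3)*0 = 0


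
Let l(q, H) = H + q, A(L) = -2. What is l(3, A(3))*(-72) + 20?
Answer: -52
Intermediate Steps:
l(3, A(3))*(-72) + 20 = (-2 + 3)*(-72) + 20 = 1*(-72) + 20 = -72 + 20 = -52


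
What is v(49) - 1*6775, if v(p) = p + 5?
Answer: -6721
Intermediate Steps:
v(p) = 5 + p
v(49) - 1*6775 = (5 + 49) - 1*6775 = 54 - 6775 = -6721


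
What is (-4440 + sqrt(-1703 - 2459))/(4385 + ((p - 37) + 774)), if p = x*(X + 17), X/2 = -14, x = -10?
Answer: -185/218 + I*sqrt(4162)/5232 ≈ -0.84862 + 0.012331*I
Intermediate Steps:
X = -28 (X = 2*(-14) = -28)
p = 110 (p = -10*(-28 + 17) = -10*(-11) = 110)
(-4440 + sqrt(-1703 - 2459))/(4385 + ((p - 37) + 774)) = (-4440 + sqrt(-1703 - 2459))/(4385 + ((110 - 37) + 774)) = (-4440 + sqrt(-4162))/(4385 + (73 + 774)) = (-4440 + I*sqrt(4162))/(4385 + 847) = (-4440 + I*sqrt(4162))/5232 = (-4440 + I*sqrt(4162))*(1/5232) = -185/218 + I*sqrt(4162)/5232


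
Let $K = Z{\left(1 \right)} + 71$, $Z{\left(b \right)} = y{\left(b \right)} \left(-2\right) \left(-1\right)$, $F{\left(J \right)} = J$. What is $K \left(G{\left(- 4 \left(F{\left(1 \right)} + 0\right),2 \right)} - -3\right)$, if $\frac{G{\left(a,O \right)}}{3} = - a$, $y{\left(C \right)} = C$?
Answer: $1095$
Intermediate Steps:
$Z{\left(b \right)} = 2 b$ ($Z{\left(b \right)} = b \left(-2\right) \left(-1\right) = - 2 b \left(-1\right) = 2 b$)
$G{\left(a,O \right)} = - 3 a$ ($G{\left(a,O \right)} = 3 \left(- a\right) = - 3 a$)
$K = 73$ ($K = 2 \cdot 1 + 71 = 2 + 71 = 73$)
$K \left(G{\left(- 4 \left(F{\left(1 \right)} + 0\right),2 \right)} - -3\right) = 73 \left(- 3 \left(- 4 \left(1 + 0\right)\right) - -3\right) = 73 \left(- 3 \left(\left(-4\right) 1\right) + 3\right) = 73 \left(\left(-3\right) \left(-4\right) + 3\right) = 73 \left(12 + 3\right) = 73 \cdot 15 = 1095$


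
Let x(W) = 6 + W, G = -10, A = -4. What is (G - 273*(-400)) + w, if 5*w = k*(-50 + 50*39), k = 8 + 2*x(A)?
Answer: 113750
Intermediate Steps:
k = 12 (k = 8 + 2*(6 - 4) = 8 + 2*2 = 8 + 4 = 12)
w = 4560 (w = (12*(-50 + 50*39))/5 = (12*(-50 + 1950))/5 = (12*1900)/5 = (1/5)*22800 = 4560)
(G - 273*(-400)) + w = (-10 - 273*(-400)) + 4560 = (-10 + 109200) + 4560 = 109190 + 4560 = 113750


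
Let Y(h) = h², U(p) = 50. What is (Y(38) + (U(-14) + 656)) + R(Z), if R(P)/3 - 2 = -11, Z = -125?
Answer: 2123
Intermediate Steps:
R(P) = -27 (R(P) = 6 + 3*(-11) = 6 - 33 = -27)
(Y(38) + (U(-14) + 656)) + R(Z) = (38² + (50 + 656)) - 27 = (1444 + 706) - 27 = 2150 - 27 = 2123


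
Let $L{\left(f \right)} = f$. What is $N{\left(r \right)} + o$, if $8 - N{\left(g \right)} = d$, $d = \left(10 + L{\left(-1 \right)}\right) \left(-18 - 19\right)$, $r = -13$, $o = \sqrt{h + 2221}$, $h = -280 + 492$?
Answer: $341 + \sqrt{2433} \approx 390.33$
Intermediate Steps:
$h = 212$
$o = \sqrt{2433}$ ($o = \sqrt{212 + 2221} = \sqrt{2433} \approx 49.325$)
$d = -333$ ($d = \left(10 - 1\right) \left(-18 - 19\right) = 9 \left(-37\right) = -333$)
$N{\left(g \right)} = 341$ ($N{\left(g \right)} = 8 - -333 = 8 + 333 = 341$)
$N{\left(r \right)} + o = 341 + \sqrt{2433}$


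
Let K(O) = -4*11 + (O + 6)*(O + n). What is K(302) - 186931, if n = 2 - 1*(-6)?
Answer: -91495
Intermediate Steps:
n = 8 (n = 2 + 6 = 8)
K(O) = -44 + (6 + O)*(8 + O) (K(O) = -4*11 + (O + 6)*(O + 8) = -44 + (6 + O)*(8 + O))
K(302) - 186931 = (4 + 302**2 + 14*302) - 186931 = (4 + 91204 + 4228) - 186931 = 95436 - 186931 = -91495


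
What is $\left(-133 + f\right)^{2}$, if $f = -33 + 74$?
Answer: $8464$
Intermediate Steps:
$f = 41$
$\left(-133 + f\right)^{2} = \left(-133 + 41\right)^{2} = \left(-92\right)^{2} = 8464$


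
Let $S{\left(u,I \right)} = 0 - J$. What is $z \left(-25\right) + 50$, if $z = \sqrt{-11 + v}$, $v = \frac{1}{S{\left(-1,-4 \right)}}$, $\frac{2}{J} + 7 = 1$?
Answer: $50 - 50 i \sqrt{2} \approx 50.0 - 70.711 i$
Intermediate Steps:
$J = - \frac{1}{3}$ ($J = \frac{2}{-7 + 1} = \frac{2}{-6} = 2 \left(- \frac{1}{6}\right) = - \frac{1}{3} \approx -0.33333$)
$S{\left(u,I \right)} = \frac{1}{3}$ ($S{\left(u,I \right)} = 0 - - \frac{1}{3} = 0 + \frac{1}{3} = \frac{1}{3}$)
$v = 3$ ($v = \frac{1}{\frac{1}{3}} = 3$)
$z = 2 i \sqrt{2}$ ($z = \sqrt{-11 + 3} = \sqrt{-8} = 2 i \sqrt{2} \approx 2.8284 i$)
$z \left(-25\right) + 50 = 2 i \sqrt{2} \left(-25\right) + 50 = - 50 i \sqrt{2} + 50 = 50 - 50 i \sqrt{2}$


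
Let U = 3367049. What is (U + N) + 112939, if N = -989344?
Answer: 2490644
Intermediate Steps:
(U + N) + 112939 = (3367049 - 989344) + 112939 = 2377705 + 112939 = 2490644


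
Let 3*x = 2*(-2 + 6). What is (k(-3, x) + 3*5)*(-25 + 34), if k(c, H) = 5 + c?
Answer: 153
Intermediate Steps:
x = 8/3 (x = (2*(-2 + 6))/3 = (2*4)/3 = (1/3)*8 = 8/3 ≈ 2.6667)
(k(-3, x) + 3*5)*(-25 + 34) = ((5 - 3) + 3*5)*(-25 + 34) = (2 + 15)*9 = 17*9 = 153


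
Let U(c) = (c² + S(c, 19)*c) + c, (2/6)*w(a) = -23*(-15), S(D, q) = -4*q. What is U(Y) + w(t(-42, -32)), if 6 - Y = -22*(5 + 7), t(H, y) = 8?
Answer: 53685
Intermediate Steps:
w(a) = 1035 (w(a) = 3*(-23*(-15)) = 3*345 = 1035)
Y = 270 (Y = 6 - (-22)*(5 + 7) = 6 - (-22)*12 = 6 - 1*(-264) = 6 + 264 = 270)
U(c) = c² - 75*c (U(c) = (c² + (-4*19)*c) + c = (c² - 76*c) + c = c² - 75*c)
U(Y) + w(t(-42, -32)) = 270*(-75 + 270) + 1035 = 270*195 + 1035 = 52650 + 1035 = 53685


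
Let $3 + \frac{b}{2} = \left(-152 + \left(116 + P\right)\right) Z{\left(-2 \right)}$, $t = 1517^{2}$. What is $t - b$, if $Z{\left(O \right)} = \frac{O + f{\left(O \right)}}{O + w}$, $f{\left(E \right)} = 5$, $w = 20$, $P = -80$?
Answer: $\frac{6904001}{3} \approx 2.3013 \cdot 10^{6}$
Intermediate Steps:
$Z{\left(O \right)} = \frac{5 + O}{20 + O}$ ($Z{\left(O \right)} = \frac{O + 5}{O + 20} = \frac{5 + O}{20 + O}$)
$t = 2301289$
$b = - \frac{134}{3}$ ($b = -6 + 2 \left(-152 + \left(116 - 80\right)\right) \frac{5 - 2}{20 - 2} = -6 + 2 \left(-152 + 36\right) \frac{1}{18} \cdot 3 = -6 + 2 \left(- 116 \cdot \frac{1}{18} \cdot 3\right) = -6 + 2 \left(\left(-116\right) \frac{1}{6}\right) = -6 + 2 \left(- \frac{58}{3}\right) = -6 - \frac{116}{3} = - \frac{134}{3} \approx -44.667$)
$t - b = 2301289 - - \frac{134}{3} = 2301289 + \frac{134}{3} = \frac{6904001}{3}$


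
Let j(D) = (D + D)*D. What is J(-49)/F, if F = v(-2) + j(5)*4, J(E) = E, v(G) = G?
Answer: -49/198 ≈ -0.24747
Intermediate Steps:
j(D) = 2*D² (j(D) = (2*D)*D = 2*D²)
F = 198 (F = -2 + (2*5²)*4 = -2 + (2*25)*4 = -2 + 50*4 = -2 + 200 = 198)
J(-49)/F = -49/198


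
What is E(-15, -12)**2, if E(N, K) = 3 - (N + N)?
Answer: 1089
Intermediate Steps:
E(N, K) = 3 - 2*N
E(-15, -12)**2 = (3 - 2*(-15))**2 = (3 + 30)**2 = 33**2 = 1089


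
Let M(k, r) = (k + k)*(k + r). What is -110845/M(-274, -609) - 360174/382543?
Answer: -216685414651/185106437012 ≈ -1.1706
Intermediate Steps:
M(k, r) = 2*k*(k + r) (M(k, r) = (2*k)*(k + r) = 2*k*(k + r))
-110845/M(-274, -609) - 360174/382543 = -110845*(-1/(548*(-274 - 609))) - 360174/382543 = -110845/(2*(-274)*(-883)) - 360174*1/382543 = -110845/483884 - 360174/382543 = -216685414651/185106437012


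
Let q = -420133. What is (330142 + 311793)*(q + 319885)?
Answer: -64352699880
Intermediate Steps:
(330142 + 311793)*(q + 319885) = (330142 + 311793)*(-420133 + 319885) = 641935*(-100248) = -64352699880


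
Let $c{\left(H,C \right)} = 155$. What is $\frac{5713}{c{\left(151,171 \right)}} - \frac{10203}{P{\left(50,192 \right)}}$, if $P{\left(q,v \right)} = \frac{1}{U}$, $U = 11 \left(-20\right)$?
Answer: $\frac{347928013}{155} \approx 2.2447 \cdot 10^{6}$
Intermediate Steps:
$U = -220$
$P{\left(q,v \right)} = - \frac{1}{220}$ ($P{\left(q,v \right)} = \frac{1}{-220} = - \frac{1}{220}$)
$\frac{5713}{c{\left(151,171 \right)}} - \frac{10203}{P{\left(50,192 \right)}} = \frac{5713}{155} - \frac{10203}{- \frac{1}{220}} = 5713 \cdot \frac{1}{155} - -2244660 = \frac{5713}{155} + 2244660 = \frac{347928013}{155}$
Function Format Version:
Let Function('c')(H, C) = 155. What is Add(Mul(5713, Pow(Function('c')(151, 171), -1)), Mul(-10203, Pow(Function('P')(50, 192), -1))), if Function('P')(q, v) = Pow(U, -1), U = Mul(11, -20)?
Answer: Rational(347928013, 155) ≈ 2.2447e+6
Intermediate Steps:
U = -220
Function('P')(q, v) = Rational(-1, 220) (Function('P')(q, v) = Pow(-220, -1) = Rational(-1, 220))
Add(Mul(5713, Pow(Function('c')(151, 171), -1)), Mul(-10203, Pow(Function('P')(50, 192), -1))) = Add(Mul(5713, Pow(155, -1)), Mul(-10203, Pow(Rational(-1, 220), -1))) = Add(Mul(5713, Rational(1, 155)), Mul(-10203, -220)) = Add(Rational(5713, 155), 2244660) = Rational(347928013, 155)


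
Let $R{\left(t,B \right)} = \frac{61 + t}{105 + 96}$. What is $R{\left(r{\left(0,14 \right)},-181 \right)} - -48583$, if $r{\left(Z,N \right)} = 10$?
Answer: $\frac{9765254}{201} \approx 48583.0$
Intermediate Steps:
$R{\left(t,B \right)} = \frac{61}{201} + \frac{t}{201}$ ($R{\left(t,B \right)} = \frac{61 + t}{201} = \left(61 + t\right) \frac{1}{201} = \frac{61}{201} + \frac{t}{201}$)
$R{\left(r{\left(0,14 \right)},-181 \right)} - -48583 = \left(\frac{61}{201} + \frac{1}{201} \cdot 10\right) - -48583 = \left(\frac{61}{201} + \frac{10}{201}\right) + 48583 = \frac{71}{201} + 48583 = \frac{9765254}{201}$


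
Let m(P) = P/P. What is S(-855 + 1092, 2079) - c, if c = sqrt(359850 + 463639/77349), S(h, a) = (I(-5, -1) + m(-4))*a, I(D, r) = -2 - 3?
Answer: -8316 - sqrt(2152970840202861)/77349 ≈ -8915.9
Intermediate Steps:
I(D, r) = -5
m(P) = 1
S(h, a) = -4*a (S(h, a) = (-5 + 1)*a = -4*a)
c = sqrt(2152970840202861)/77349 (c = sqrt(359850 + 463639*(1/77349)) = sqrt(359850 + 463639/77349) = sqrt(27834501289/77349) = sqrt(2152970840202861)/77349 ≈ 599.88)
S(-855 + 1092, 2079) - c = -4*2079 - sqrt(2152970840202861)/77349 = -8316 - sqrt(2152970840202861)/77349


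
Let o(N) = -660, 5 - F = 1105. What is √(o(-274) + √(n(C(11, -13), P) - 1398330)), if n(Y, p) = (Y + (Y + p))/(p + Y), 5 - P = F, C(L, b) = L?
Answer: √(-22833360 + 186*I*√48376589743)/186 ≈ 18.631 + 31.735*I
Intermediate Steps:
F = -1100 (F = 5 - 1*1105 = 5 - 1105 = -1100)
P = 1105 (P = 5 - 1*(-1100) = 5 + 1100 = 1105)
n(Y, p) = (p + 2*Y)/(Y + p)
√(o(-274) + √(n(C(11, -13), P) - 1398330)) = √(-660 + √((1105 + 2*11)/(11 + 1105) - 1398330)) = √(-660 + √((1105 + 22)/1116 - 1398330)) = √(-660 + √((1/1116)*1127 - 1398330)) = √(-660 + √(1127/1116 - 1398330)) = √(-660 + √(-1560535153/1116)) = √(-660 + I*√48376589743/186)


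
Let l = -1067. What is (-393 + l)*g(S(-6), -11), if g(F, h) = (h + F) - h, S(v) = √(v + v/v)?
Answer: -1460*I*√5 ≈ -3264.7*I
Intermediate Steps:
S(v) = √(1 + v) (S(v) = √(v + 1) = √(1 + v))
g(F, h) = F (g(F, h) = (F + h) - h = F)
(-393 + l)*g(S(-6), -11) = (-393 - 1067)*√(1 - 6) = -1460*I*√5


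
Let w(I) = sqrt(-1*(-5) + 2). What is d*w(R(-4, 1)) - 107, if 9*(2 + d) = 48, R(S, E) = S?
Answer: -107 + 10*sqrt(7)/3 ≈ -98.181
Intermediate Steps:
d = 10/3 (d = -2 + (1/9)*48 = -2 + 16/3 = 10/3 ≈ 3.3333)
w(I) = sqrt(7) (w(I) = sqrt(5 + 2) = sqrt(7))
d*w(R(-4, 1)) - 107 = 10*sqrt(7)/3 - 107 = -107 + 10*sqrt(7)/3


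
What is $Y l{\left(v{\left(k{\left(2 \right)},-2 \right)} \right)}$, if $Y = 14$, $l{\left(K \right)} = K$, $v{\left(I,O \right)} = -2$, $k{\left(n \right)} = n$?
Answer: $-28$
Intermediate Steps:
$Y l{\left(v{\left(k{\left(2 \right)},-2 \right)} \right)} = 14 \left(-2\right) = -28$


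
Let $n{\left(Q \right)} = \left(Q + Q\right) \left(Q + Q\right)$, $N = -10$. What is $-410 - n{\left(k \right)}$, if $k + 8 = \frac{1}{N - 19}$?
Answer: $- \frac{561966}{841} \approx -668.21$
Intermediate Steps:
$k = - \frac{233}{29}$ ($k = -8 + \frac{1}{-10 - 19} = -8 + \frac{1}{-29} = -8 - \frac{1}{29} = - \frac{233}{29} \approx -8.0345$)
$n{\left(Q \right)} = 4 Q^{2}$ ($n{\left(Q \right)} = 2 Q 2 Q = 4 Q^{2}$)
$-410 - n{\left(k \right)} = -410 - 4 \left(- \frac{233}{29}\right)^{2} = -410 - 4 \cdot \frac{54289}{841} = -410 - \frac{217156}{841} = - \frac{561966}{841}$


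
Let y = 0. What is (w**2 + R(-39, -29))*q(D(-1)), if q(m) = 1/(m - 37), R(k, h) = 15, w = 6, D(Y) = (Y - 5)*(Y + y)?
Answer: -51/31 ≈ -1.6452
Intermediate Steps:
D(Y) = Y*(-5 + Y) (D(Y) = (Y - 5)*(Y + 0) = (-5 + Y)*Y = Y*(-5 + Y))
q(m) = 1/(-37 + m)
(w**2 + R(-39, -29))*q(D(-1)) = (6**2 + 15)/(-37 - (-5 - 1)) = (36 + 15)/(-37 - 1*(-6)) = 51/(-37 + 6) = 51/(-31) = 51*(-1/31) = -51/31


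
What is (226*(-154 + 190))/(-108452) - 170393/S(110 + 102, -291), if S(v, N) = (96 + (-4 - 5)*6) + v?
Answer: -4620382045/6886702 ≈ -670.91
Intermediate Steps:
S(v, N) = 42 + v (S(v, N) = (96 - 9*6) + v = (96 - 54) + v = 42 + v)
(226*(-154 + 190))/(-108452) - 170393/S(110 + 102, -291) = (226*(-154 + 190))/(-108452) - 170393/(42 + (110 + 102)) = (226*36)*(-1/108452) - 170393/(42 + 212) = 8136*(-1/108452) - 170393/254 = -2034/27113 - 170393*1/254 = -2034/27113 - 170393/254 = -4620382045/6886702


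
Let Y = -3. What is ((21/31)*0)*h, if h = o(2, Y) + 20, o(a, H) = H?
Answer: 0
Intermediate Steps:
h = 17 (h = -3 + 20 = 17)
((21/31)*0)*h = ((21/31)*0)*17 = 0*17 = 0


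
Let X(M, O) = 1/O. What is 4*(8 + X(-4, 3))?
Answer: 100/3 ≈ 33.333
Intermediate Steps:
4*(8 + X(-4, 3)) = 4*(8 + 1/3) = 4*(8 + ⅓) = 4*(25/3) = 100/3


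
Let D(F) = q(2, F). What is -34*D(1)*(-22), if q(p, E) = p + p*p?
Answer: 4488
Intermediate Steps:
q(p, E) = p + p**2
D(F) = 6 (D(F) = 2*(1 + 2) = 2*3 = 6)
-34*D(1)*(-22) = -34*6*(-22) = -204*(-22) = 4488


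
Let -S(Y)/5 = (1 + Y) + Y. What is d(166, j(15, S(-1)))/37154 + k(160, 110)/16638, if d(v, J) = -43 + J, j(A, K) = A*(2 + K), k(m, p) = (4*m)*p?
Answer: 654168289/154542063 ≈ 4.2329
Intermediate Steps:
k(m, p) = 4*m*p
S(Y) = -5 - 10*Y (S(Y) = -5*((1 + Y) + Y) = -5*(1 + 2*Y) = -5 - 10*Y)
d(166, j(15, S(-1)))/37154 + k(160, 110)/16638 = (-43 + 15*(2 + (-5 - 10*(-1))))/37154 + (4*160*110)/16638 = (-43 + 15*(2 + (-5 + 10)))*(1/37154) + 70400*(1/16638) = (-43 + 15*(2 + 5))*(1/37154) + 35200/8319 = (-43 + 15*7)*(1/37154) + 35200/8319 = (-43 + 105)*(1/37154) + 35200/8319 = 62*(1/37154) + 35200/8319 = 31/18577 + 35200/8319 = 654168289/154542063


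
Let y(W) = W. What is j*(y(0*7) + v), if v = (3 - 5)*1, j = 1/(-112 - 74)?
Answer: 1/93 ≈ 0.010753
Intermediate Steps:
j = -1/186 (j = 1/(-186) = -1/186 ≈ -0.0053763)
v = -2 (v = -2*1 = -2)
j*(y(0*7) + v) = -(0*7 - 2)/186 = -(0 - 2)/186 = -1/186*(-2) = 1/93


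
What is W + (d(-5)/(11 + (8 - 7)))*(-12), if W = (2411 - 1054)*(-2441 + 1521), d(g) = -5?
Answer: -1248435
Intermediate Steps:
W = -1248440 (W = 1357*(-920) = -1248440)
W + (d(-5)/(11 + (8 - 7)))*(-12) = -1248440 - 5/(11 + (8 - 7))*(-12) = -1248440 - 5/(11 + 1)*(-12) = -1248440 - 5/12*(-12) = -1248440 + 5 = -1248435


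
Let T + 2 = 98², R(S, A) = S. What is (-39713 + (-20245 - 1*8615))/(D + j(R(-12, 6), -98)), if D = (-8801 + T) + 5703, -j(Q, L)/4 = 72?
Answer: -68573/6216 ≈ -11.032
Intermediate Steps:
j(Q, L) = -288 (j(Q, L) = -4*72 = -288)
T = 9602 (T = -2 + 98² = -2 + 9604 = 9602)
D = 6504 (D = (-8801 + 9602) + 5703 = 801 + 5703 = 6504)
(-39713 + (-20245 - 1*8615))/(D + j(R(-12, 6), -98)) = (-39713 + (-20245 - 1*8615))/(6504 - 288) = (-39713 + (-20245 - 8615))/6216 = (-39713 - 28860)*(1/6216) = -68573*1/6216 = -68573/6216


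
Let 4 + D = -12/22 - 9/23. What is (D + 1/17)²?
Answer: 440160400/18498601 ≈ 23.794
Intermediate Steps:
D = -1249/253 (D = -4 + (-12/22 - 9/23) = -4 + (-12*1/22 - 9*1/23) = -4 + (-6/11 - 9/23) = -4 - 237/253 = -1249/253 ≈ -4.9368)
(D + 1/17)² = (-1249/253 + 1/17)² = (-20980/4301)² = 440160400/18498601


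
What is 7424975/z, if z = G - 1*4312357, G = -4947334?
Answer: -7424975/9259691 ≈ -0.80186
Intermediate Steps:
z = -9259691 (z = -4947334 - 1*4312357 = -4947334 - 4312357 = -9259691)
7424975/z = 7424975/(-9259691) = 7424975*(-1/9259691) = -7424975/9259691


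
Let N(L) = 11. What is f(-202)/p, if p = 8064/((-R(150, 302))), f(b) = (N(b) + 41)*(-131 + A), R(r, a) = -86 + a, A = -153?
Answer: 2769/7 ≈ 395.57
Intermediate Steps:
f(b) = -14768 (f(b) = (11 + 41)*(-131 - 153) = 52*(-284) = -14768)
p = -112/3 (p = 8064/((-(-86 + 302))) = 8064/((-1*216)) = 8064/(-216) = 8064*(-1/216) = -112/3 ≈ -37.333)
f(-202)/p = -14768/(-112/3) = -14768*(-3/112) = 2769/7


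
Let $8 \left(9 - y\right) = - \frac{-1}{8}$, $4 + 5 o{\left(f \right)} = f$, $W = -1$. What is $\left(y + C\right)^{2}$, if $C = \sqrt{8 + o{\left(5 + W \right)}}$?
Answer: $\frac{363393}{4096} + \frac{575 \sqrt{2}}{16} \approx 139.54$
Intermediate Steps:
$o{\left(f \right)} = - \frac{4}{5} + \frac{f}{5}$
$y = \frac{575}{64}$ ($y = 9 - \frac{\left(-1\right) \left(- \frac{1}{8}\right)}{8} = 9 - \frac{1}{64} = \frac{575}{64} \approx 8.9844$)
$C = 2 \sqrt{2}$ ($C = \sqrt{8 - \left(\frac{4}{5} - \frac{5 - 1}{5}\right)} = \sqrt{8 + \left(- \frac{4}{5} + \frac{1}{5} \cdot 4\right)} = \sqrt{8 + \left(- \frac{4}{5} + \frac{4}{5}\right)} = \sqrt{8 + 0} = \sqrt{8} = 2 \sqrt{2} \approx 2.8284$)
$\left(y + C\right)^{2} = \left(\frac{575}{64} + 2 \sqrt{2}\right)^{2}$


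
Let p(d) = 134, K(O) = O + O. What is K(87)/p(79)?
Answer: 87/67 ≈ 1.2985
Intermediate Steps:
K(O) = 2*O
K(87)/p(79) = (2*87)/134 = 174*(1/134) = 87/67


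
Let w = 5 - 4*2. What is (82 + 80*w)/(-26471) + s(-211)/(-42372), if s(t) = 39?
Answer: 1887469/373876404 ≈ 0.0050484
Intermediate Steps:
w = -3 (w = 5 - 8 = -3)
(82 + 80*w)/(-26471) + s(-211)/(-42372) = (82 + 80*(-3))/(-26471) + 39/(-42372) = (82 - 240)*(-1/26471) + 39*(-1/42372) = -158*(-1/26471) - 13/14124 = 158/26471 - 13/14124 = 1887469/373876404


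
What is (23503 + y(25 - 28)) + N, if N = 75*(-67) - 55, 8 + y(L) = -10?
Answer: 18405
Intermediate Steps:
y(L) = -18 (y(L) = -8 - 10 = -18)
N = -5080 (N = -5025 - 55 = -5080)
(23503 + y(25 - 28)) + N = (23503 - 18) - 5080 = 23485 - 5080 = 18405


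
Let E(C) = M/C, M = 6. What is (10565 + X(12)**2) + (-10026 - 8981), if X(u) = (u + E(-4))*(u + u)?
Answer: 55062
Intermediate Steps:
E(C) = 6/C
X(u) = 2*u*(-3/2 + u) (X(u) = (u + 6/(-4))*(u + u) = (u + 6*(-1/4))*(2*u) = (u - 3/2)*(2*u) = (-3/2 + u)*(2*u) = 2*u*(-3/2 + u))
(10565 + X(12)**2) + (-10026 - 8981) = (10565 + (12*(-3 + 2*12))**2) + (-10026 - 8981) = (10565 + (12*(-3 + 24))**2) - 19007 = (10565 + (12*21)**2) - 19007 = (10565 + 252**2) - 19007 = (10565 + 63504) - 19007 = 74069 - 19007 = 55062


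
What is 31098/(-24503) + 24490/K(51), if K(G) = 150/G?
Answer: 1019977909/122515 ≈ 8325.3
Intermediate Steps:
31098/(-24503) + 24490/K(51) = 31098/(-24503) + 24490/((150/51)) = 31098*(-1/24503) + 24490/((150*(1/51))) = -31098/24503 + 24490/(50/17) = -31098/24503 + 24490*(17/50) = -31098/24503 + 41633/5 = 1019977909/122515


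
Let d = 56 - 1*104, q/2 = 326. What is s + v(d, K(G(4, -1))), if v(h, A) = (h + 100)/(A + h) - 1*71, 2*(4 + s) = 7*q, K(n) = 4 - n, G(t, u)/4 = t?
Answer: 33092/15 ≈ 2206.1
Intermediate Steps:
q = 652 (q = 2*326 = 652)
G(t, u) = 4*t
s = 2278 (s = -4 + (7*652)/2 = -4 + (½)*4564 = -4 + 2282 = 2278)
d = -48 (d = 56 - 104 = -48)
v(h, A) = -71 + (100 + h)/(A + h) (v(h, A) = (100 + h)/(A + h) - 71 = -71 + (100 + h)/(A + h))
s + v(d, K(G(4, -1))) = 2278 + (100 - 71*(4 - 4*4) - 70*(-48))/((4 - 4*4) - 48) = 2278 + (100 - 71*(4 - 1*16) + 3360)/((4 - 1*16) - 48) = 2278 + (100 - 71*(4 - 16) + 3360)/((4 - 16) - 48) = 2278 + (100 - 71*(-12) + 3360)/(-12 - 48) = 2278 + (100 + 852 + 3360)/(-60) = 2278 - 1/60*4312 = 2278 - 1078/15 = 33092/15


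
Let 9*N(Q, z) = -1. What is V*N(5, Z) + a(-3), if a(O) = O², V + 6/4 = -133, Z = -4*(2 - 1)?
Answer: 431/18 ≈ 23.944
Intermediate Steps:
Z = -4 (Z = -4*1 = -4)
V = -269/2 (V = -3/2 - 133 = -269/2 ≈ -134.50)
N(Q, z) = -⅑ (N(Q, z) = (⅑)*(-1) = -⅑)
V*N(5, Z) + a(-3) = -269/2*(-⅑) + (-3)² = 269/18 + 9 = 431/18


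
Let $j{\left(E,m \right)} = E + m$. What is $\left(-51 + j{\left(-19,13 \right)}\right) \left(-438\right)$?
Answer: $24966$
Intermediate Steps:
$\left(-51 + j{\left(-19,13 \right)}\right) \left(-438\right) = \left(-51 + \left(-19 + 13\right)\right) \left(-438\right) = \left(-51 - 6\right) \left(-438\right) = \left(-57\right) \left(-438\right) = 24966$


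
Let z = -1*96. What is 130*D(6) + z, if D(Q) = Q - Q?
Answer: -96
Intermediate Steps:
D(Q) = 0
z = -96
130*D(6) + z = 130*0 - 96 = 0 - 96 = -96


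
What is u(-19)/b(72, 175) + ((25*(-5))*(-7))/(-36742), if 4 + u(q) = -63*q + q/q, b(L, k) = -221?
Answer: -44063323/8119982 ≈ -5.4265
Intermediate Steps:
u(q) = -3 - 63*q (u(q) = -4 + (-63*q + q/q) = -4 + (-63*q + 1) = -4 + (1 - 63*q) = -3 - 63*q)
u(-19)/b(72, 175) + ((25*(-5))*(-7))/(-36742) = (-3 - 63*(-19))/(-221) + ((25*(-5))*(-7))/(-36742) = (-3 + 1197)*(-1/221) - 125*(-7)*(-1/36742) = 1194*(-1/221) + 875*(-1/36742) = -1194/221 - 875/36742 = -44063323/8119982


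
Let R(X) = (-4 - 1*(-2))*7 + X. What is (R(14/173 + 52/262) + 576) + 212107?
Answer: 4819723879/22663 ≈ 2.1267e+5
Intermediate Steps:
R(X) = -14 + X (R(X) = (-4 + 2)*7 + X = -2*7 + X = -14 + X)
(R(14/173 + 52/262) + 576) + 212107 = ((-14 + (14/173 + 52/262)) + 576) + 212107 = ((-14 + (14*(1/173) + 52*(1/262))) + 576) + 212107 = ((-14 + (14/173 + 26/131)) + 576) + 212107 = ((-14 + 6332/22663) + 576) + 212107 = (-310950/22663 + 576) + 212107 = 12742938/22663 + 212107 = 4819723879/22663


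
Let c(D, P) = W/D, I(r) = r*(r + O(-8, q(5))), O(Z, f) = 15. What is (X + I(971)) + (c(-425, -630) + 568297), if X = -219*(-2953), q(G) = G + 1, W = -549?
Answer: 923274799/425 ≈ 2.1724e+6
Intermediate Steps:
q(G) = 1 + G
X = 646707
I(r) = r*(15 + r) (I(r) = r*(r + 15) = r*(15 + r))
c(D, P) = -549/D
(X + I(971)) + (c(-425, -630) + 568297) = (646707 + 971*(15 + 971)) + (-549/(-425) + 568297) = (646707 + 971*986) + (-549*(-1/425) + 568297) = (646707 + 957406) + (549/425 + 568297) = 1604113 + 241526774/425 = 923274799/425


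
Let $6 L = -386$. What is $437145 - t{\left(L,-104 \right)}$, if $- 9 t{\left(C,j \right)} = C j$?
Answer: $\frac{11822987}{27} \approx 4.3789 \cdot 10^{5}$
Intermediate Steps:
$L = - \frac{193}{3}$ ($L = \frac{1}{6} \left(-386\right) = - \frac{193}{3} \approx -64.333$)
$t{\left(C,j \right)} = - \frac{C j}{9}$
$437145 - t{\left(L,-104 \right)} = 437145 - \left(- \frac{1}{9}\right) \left(- \frac{193}{3}\right) \left(-104\right) = 437145 - - \frac{20072}{27} = 437145 + \frac{20072}{27} = \frac{11822987}{27}$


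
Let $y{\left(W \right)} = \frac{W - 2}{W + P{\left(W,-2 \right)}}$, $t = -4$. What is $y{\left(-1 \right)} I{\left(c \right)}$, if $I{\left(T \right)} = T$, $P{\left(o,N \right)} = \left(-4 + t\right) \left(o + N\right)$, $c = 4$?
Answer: $- \frac{12}{23} \approx -0.52174$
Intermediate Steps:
$P{\left(o,N \right)} = - 8 N - 8 o$ ($P{\left(o,N \right)} = \left(-4 - 4\right) \left(o + N\right) = - 8 \left(N + o\right) = - 8 N - 8 o$)
$y{\left(W \right)} = \frac{-2 + W}{16 - 7 W}$ ($y{\left(W \right)} = \frac{W - 2}{W - \left(-16 + 8 W\right)} = \frac{-2 + W}{W - \left(-16 + 8 W\right)} = \frac{-2 + W}{16 - 7 W}$)
$y{\left(-1 \right)} I{\left(c \right)} = \frac{-2 - 1}{16 - -7} \cdot 4 = \frac{1}{16 + 7} \left(-3\right) 4 = \frac{1}{23} \left(-3\right) 4 = \left(- \frac{3}{23}\right) 4 = - \frac{12}{23}$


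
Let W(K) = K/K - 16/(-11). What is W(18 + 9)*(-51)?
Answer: -1377/11 ≈ -125.18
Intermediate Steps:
W(K) = 27/11 (W(K) = 1 - 16*(-1/11) = 1 + 16/11 = 27/11)
W(18 + 9)*(-51) = (27/11)*(-51) = -1377/11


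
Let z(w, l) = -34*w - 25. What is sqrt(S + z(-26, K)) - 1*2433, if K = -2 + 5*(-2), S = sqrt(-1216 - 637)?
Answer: -2433 + sqrt(859 + I*sqrt(1853)) ≈ -2403.7 + 0.73413*I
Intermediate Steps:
S = I*sqrt(1853) (S = sqrt(-1853) = I*sqrt(1853) ≈ 43.047*I)
K = -12 (K = -2 - 10 = -12)
z(w, l) = -25 - 34*w
sqrt(S + z(-26, K)) - 1*2433 = sqrt(I*sqrt(1853) + (-25 - 34*(-26))) - 1*2433 = sqrt(I*sqrt(1853) + (-25 + 884)) - 2433 = sqrt(I*sqrt(1853) + 859) - 2433 = sqrt(859 + I*sqrt(1853)) - 2433 = -2433 + sqrt(859 + I*sqrt(1853))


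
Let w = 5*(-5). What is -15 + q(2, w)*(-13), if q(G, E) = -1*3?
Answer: 24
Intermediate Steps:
w = -25
q(G, E) = -3
-15 + q(2, w)*(-13) = -15 - 3*(-13) = -15 + 39 = 24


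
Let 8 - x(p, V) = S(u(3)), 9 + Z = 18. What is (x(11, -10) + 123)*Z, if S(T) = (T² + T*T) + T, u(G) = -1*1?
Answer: 1170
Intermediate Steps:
u(G) = -1
Z = 9 (Z = -9 + 18 = 9)
S(T) = T + 2*T² (S(T) = (T² + T²) + T = 2*T² + T = T + 2*T²)
x(p, V) = 7 (x(p, V) = 8 - (-1)*(1 + 2*(-1)) = 8 - (-1)*(1 - 2) = 8 - (-1)*(-1) = 8 - 1*1 = 8 - 1 = 7)
(x(11, -10) + 123)*Z = (7 + 123)*9 = 130*9 = 1170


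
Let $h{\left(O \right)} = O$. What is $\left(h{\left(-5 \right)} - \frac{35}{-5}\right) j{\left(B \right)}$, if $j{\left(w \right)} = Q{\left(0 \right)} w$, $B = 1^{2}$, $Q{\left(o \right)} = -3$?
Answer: $-6$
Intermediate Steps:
$B = 1$
$j{\left(w \right)} = - 3 w$
$\left(h{\left(-5 \right)} - \frac{35}{-5}\right) j{\left(B \right)} = \left(-5 - \frac{35}{-5}\right) \left(\left(-3\right) 1\right) = \left(-5 - -7\right) \left(-3\right) = \left(-5 + 7\right) \left(-3\right) = 2 \left(-3\right) = -6$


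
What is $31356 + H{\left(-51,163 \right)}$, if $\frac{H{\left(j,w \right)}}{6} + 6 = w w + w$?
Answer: $191712$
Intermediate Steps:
$H{\left(j,w \right)} = -36 + 6 w + 6 w^{2}$ ($H{\left(j,w \right)} = -36 + 6 \left(w w + w\right) = -36 + 6 \left(w^{2} + w\right) = -36 + 6 \left(w + w^{2}\right) = -36 + \left(6 w + 6 w^{2}\right) = -36 + 6 w + 6 w^{2}$)
$31356 + H{\left(-51,163 \right)} = 31356 + \left(-36 + 6 \cdot 163 + 6 \cdot 163^{2}\right) = 31356 + \left(-36 + 978 + 6 \cdot 26569\right) = 31356 + \left(-36 + 978 + 159414\right) = 31356 + 160356 = 191712$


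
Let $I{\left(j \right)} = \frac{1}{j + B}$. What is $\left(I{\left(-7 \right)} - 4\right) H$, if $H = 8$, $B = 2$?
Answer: $- \frac{168}{5} \approx -33.6$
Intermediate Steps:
$I{\left(j \right)} = \frac{1}{2 + j}$ ($I{\left(j \right)} = \frac{1}{j + 2} = \frac{1}{2 + j}$)
$\left(I{\left(-7 \right)} - 4\right) H = \left(\frac{1}{2 - 7} - 4\right) 8 = \left(\frac{1}{-5} - 4\right) 8 = \left(- \frac{1}{5} - 4\right) 8 = \left(- \frac{21}{5}\right) 8 = - \frac{168}{5}$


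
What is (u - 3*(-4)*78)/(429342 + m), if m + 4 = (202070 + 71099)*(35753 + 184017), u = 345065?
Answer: 346001/60034780468 ≈ 5.7633e-6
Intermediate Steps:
m = 60034351126 (m = -4 + (202070 + 71099)*(35753 + 184017) = -4 + 273169*219770 = -4 + 60034351130 = 60034351126)
(u - 3*(-4)*78)/(429342 + m) = (345065 - 3*(-4)*78)/(429342 + 60034351126) = (345065 + 12*78)/60034780468 = (345065 + 936)*(1/60034780468) = 346001*(1/60034780468) = 346001/60034780468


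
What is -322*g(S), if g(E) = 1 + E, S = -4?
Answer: 966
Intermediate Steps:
-322*g(S) = -322*(1 - 4) = -322*(-3) = 966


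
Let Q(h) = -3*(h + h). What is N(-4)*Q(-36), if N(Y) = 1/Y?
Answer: -54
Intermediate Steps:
Q(h) = -6*h
N(-4)*Q(-36) = (-6*(-36))/(-4) = -¼*216 = -54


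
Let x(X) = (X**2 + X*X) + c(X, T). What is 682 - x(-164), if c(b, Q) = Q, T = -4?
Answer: -53106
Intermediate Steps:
x(X) = -4 + 2*X**2 (x(X) = (X**2 + X*X) - 4 = (X**2 + X**2) - 4 = 2*X**2 - 4 = -4 + 2*X**2)
682 - x(-164) = 682 - (-4 + 2*(-164)**2) = 682 - (-4 + 2*26896) = 682 - (-4 + 53792) = 682 - 1*53788 = 682 - 53788 = -53106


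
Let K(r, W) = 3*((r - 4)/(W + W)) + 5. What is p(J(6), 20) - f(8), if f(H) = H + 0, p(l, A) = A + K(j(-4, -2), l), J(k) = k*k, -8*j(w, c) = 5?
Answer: 3227/192 ≈ 16.807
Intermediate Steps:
j(w, c) = -5/8 (j(w, c) = -1/8*5 = -5/8)
K(r, W) = 5 + 3*(-4 + r)/(2*W) (K(r, W) = 3*((-4 + r)/((2*W))) + 5 = 3*((-4 + r)*(1/(2*W))) + 5 = 3*((-4 + r)/(2*W)) + 5 = 3*(-4 + r)/(2*W) + 5 = 5 + 3*(-4 + r)/(2*W))
J(k) = k**2
p(l, A) = A + (-111/8 + 10*l)/(2*l) (p(l, A) = A + (-12 + 3*(-5/8) + 10*l)/(2*l) = A + (-12 - 15/8 + 10*l)/(2*l) = A + (-111/8 + 10*l)/(2*l))
f(H) = H
p(J(6), 20) - f(8) = (5 + 20 - 111/(16*(6**2))) - 1*8 = (5 + 20 - 111/16/36) - 8 = (5 + 20 - 111/16*1/36) - 8 = (5 + 20 - 37/192) - 8 = 4763/192 - 8 = 3227/192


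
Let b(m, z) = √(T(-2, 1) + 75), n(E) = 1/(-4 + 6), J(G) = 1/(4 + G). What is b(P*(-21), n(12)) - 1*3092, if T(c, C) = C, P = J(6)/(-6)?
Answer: -3092 + 2*√19 ≈ -3083.3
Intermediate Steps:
n(E) = ½ (n(E) = 1/2 = ½)
P = -1/60 (P = 1/((4 + 6)*(-6)) = -⅙/10 = (⅒)*(-⅙) = -1/60 ≈ -0.016667)
b(m, z) = 2*√19 (b(m, z) = √(1 + 75) = √76 = 2*√19)
b(P*(-21), n(12)) - 1*3092 = 2*√19 - 1*3092 = 2*√19 - 3092 = -3092 + 2*√19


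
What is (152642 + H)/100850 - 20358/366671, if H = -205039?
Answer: -21265564687/36978770350 ≈ -0.57508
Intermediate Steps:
(152642 + H)/100850 - 20358/366671 = (152642 - 205039)/100850 - 20358/366671 = -52397*1/100850 - 20358*1/366671 = -52397/100850 - 20358/366671 = -21265564687/36978770350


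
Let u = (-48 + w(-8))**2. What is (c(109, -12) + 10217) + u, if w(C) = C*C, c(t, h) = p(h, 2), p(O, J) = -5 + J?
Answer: 10470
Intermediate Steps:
c(t, h) = -3 (c(t, h) = -5 + 2 = -3)
w(C) = C**2
u = 256 (u = (-48 + (-8)**2)**2 = (-48 + 64)**2 = 16**2 = 256)
(c(109, -12) + 10217) + u = (-3 + 10217) + 256 = 10214 + 256 = 10470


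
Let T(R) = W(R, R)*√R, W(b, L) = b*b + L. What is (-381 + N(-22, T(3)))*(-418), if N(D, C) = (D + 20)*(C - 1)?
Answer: 158422 + 10032*√3 ≈ 1.7580e+5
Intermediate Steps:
W(b, L) = L + b² (W(b, L) = b² + L = L + b²)
T(R) = √R*(R + R²) (T(R) = (R + R²)*√R = √R*(R + R²))
N(D, C) = (-1 + C)*(20 + D) (N(D, C) = (20 + D)*(-1 + C) = (-1 + C)*(20 + D))
(-381 + N(-22, T(3)))*(-418) = (-381 + (-20 - 1*(-22) + 20*(3^(3/2)*(1 + 3)) + (3^(3/2)*(1 + 3))*(-22)))*(-418) = (-381 + (-20 + 22 + 20*((3*√3)*4) + ((3*√3)*4)*(-22)))*(-418) = (-381 + (-20 + 22 + 20*(12*√3) + (12*√3)*(-22)))*(-418) = (-381 + (-20 + 22 + 240*√3 - 264*√3))*(-418) = (-381 + (2 - 24*√3))*(-418) = (-379 - 24*√3)*(-418) = 158422 + 10032*√3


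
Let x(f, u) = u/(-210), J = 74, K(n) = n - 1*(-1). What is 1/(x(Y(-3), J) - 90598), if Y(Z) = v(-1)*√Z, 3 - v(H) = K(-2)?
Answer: -105/9512827 ≈ -1.1038e-5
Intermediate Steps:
K(n) = 1 + n (K(n) = n + 1 = 1 + n)
v(H) = 4 (v(H) = 3 - (1 - 2) = 3 - 1*(-1) = 3 + 1 = 4)
Y(Z) = 4*√Z
x(f, u) = -u/210 (x(f, u) = u*(-1/210) = -u/210)
1/(x(Y(-3), J) - 90598) = 1/(-1/210*74 - 90598) = 1/(-37/105 - 90598) = 1/(-9512827/105) = -105/9512827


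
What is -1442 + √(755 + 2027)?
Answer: -1442 + √2782 ≈ -1389.3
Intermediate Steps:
-1442 + √(755 + 2027) = -1442 + √2782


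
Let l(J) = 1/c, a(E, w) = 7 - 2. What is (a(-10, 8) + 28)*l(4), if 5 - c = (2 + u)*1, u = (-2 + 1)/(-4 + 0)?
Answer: 12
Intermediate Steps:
u = ¼ (u = -1/(-4) = -1*(-¼) = ¼ ≈ 0.25000)
a(E, w) = 5
c = 11/4 (c = 5 - (2 + ¼) = 5 - 9/4 = 11/4 ≈ 2.7500)
l(J) = 4/11 (l(J) = 1/(11/4) = 4/11)
(a(-10, 8) + 28)*l(4) = (5 + 28)*(4/11) = 33*(4/11) = 12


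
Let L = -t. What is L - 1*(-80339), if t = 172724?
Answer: -92385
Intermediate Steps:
L = -172724 (L = -1*172724 = -172724)
L - 1*(-80339) = -172724 - 1*(-80339) = -172724 + 80339 = -92385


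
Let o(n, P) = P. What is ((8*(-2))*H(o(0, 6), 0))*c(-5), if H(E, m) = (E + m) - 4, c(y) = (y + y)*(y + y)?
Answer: -3200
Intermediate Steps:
c(y) = 4*y**2 (c(y) = (2*y)*(2*y) = 4*y**2)
H(E, m) = -4 + E + m
((8*(-2))*H(o(0, 6), 0))*c(-5) = ((8*(-2))*(-4 + 6 + 0))*(4*(-5)**2) = (-16*2)*(4*25) = -32*100 = -3200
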